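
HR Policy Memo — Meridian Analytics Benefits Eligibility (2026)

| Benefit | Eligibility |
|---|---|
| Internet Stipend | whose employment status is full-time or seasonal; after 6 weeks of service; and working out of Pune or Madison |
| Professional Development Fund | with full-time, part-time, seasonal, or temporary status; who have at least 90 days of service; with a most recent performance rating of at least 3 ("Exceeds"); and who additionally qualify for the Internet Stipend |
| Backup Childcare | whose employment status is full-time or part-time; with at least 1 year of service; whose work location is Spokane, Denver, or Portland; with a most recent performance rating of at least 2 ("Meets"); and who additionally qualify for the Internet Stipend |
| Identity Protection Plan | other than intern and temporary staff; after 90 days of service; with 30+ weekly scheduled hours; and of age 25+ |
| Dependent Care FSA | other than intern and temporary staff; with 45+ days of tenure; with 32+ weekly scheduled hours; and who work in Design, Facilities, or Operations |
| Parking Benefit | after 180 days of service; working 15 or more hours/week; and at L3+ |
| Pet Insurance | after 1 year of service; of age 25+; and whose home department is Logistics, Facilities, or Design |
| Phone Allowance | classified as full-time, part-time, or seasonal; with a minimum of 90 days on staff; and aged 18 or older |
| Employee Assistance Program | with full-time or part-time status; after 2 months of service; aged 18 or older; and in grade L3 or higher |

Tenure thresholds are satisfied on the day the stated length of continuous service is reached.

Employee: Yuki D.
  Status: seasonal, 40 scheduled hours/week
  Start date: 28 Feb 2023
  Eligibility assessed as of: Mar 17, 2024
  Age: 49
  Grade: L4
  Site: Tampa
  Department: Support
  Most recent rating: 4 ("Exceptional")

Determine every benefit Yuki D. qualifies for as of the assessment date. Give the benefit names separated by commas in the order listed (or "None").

Identity Protection Plan, Parking Benefit, Phone Allowance

Service from 28 Feb 2023 to Mar 17, 2024: 383 days.
Internet Stipend — status seasonal ✓; service 383 days ≥ 6 weeks (≈42 days) ✓; site Tampa ✗ (not Pune or Madison) → not eligible.
Professional Development Fund — status seasonal ✓; service 383 days ≥ 90 days ✓; rating 4 ≥ 3 ✓; not eligible for Internet Stipend ✗ → not eligible.
Backup Childcare — status seasonal ✗ (requires full-time or part-time) → not eligible.
Identity Protection Plan — status seasonal ✓ (not excluded); service 383 days ≥ 90 days ✓; 40 hrs/wk ≥ 30 ✓; age 49 ≥ 25 ✓ → eligible.
Dependent Care FSA — status seasonal ✓ (not excluded); service 383 days ≥ 45 days ✓; 40 hrs/wk ≥ 32 ✓; dept Support ✗ → not eligible.
Parking Benefit — service 383 days ≥ 180 days ✓; 40 hrs/wk ≥ 15 ✓; grade L4 ≥ L3 ✓ → eligible.
Pet Insurance — service 383 days ≥ 1 year (≈365 days) ✓; age 49 ≥ 25 ✓; dept Support ✗ → not eligible.
Phone Allowance — status seasonal ✓; service 383 days ≥ 90 days ✓; age 49 ≥ 18 ✓ → eligible.
Employee Assistance Program — status seasonal ✗ (requires full-time or part-time) → not eligible.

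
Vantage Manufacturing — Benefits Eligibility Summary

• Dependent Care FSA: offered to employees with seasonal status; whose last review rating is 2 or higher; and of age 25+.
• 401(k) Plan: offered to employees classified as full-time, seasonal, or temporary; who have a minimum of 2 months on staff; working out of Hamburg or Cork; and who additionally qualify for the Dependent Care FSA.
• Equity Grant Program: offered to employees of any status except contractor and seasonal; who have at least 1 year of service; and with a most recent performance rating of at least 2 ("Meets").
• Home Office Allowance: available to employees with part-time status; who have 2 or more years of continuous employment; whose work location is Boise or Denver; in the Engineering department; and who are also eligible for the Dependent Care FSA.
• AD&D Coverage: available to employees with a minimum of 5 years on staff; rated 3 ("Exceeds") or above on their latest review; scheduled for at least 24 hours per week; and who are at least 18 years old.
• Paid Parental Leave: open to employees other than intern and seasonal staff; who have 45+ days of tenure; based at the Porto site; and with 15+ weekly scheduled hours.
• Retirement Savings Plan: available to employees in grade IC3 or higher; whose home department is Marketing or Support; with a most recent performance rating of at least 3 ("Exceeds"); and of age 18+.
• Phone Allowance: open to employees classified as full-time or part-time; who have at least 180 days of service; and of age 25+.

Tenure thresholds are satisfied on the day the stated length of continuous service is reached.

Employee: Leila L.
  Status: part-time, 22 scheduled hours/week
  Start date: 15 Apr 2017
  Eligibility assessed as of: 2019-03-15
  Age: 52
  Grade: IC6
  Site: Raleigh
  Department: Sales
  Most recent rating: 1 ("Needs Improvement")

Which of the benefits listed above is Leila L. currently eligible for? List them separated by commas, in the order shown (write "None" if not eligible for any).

Service from 15 Apr 2017 to 2019-03-15: 699 days.
Dependent Care FSA — status part-time ✗ (requires seasonal) → not eligible.
401(k) Plan — status part-time ✗ (requires full-time, seasonal, or temporary) → not eligible.
Equity Grant Program — status part-time ✓ (not excluded); service 699 days ≥ 1 year (≈365 days) ✓; rating 1 < 2 ✗ → not eligible.
Home Office Allowance — status part-time ✓; service 699 days < 2 years (≈730 days) ✗ → not eligible.
AD&D Coverage — service 699 days < 5 years (≈1825 days) ✗ → not eligible.
Paid Parental Leave — status part-time ✓ (not excluded); service 699 days ≥ 45 days ✓; site Raleigh ✗ (not Porto) → not eligible.
Retirement Savings Plan — grade IC6 ≥ IC3 ✓; dept Sales ✗ → not eligible.
Phone Allowance — status part-time ✓; service 699 days ≥ 180 days ✓; age 52 ≥ 25 ✓ → eligible.

Phone Allowance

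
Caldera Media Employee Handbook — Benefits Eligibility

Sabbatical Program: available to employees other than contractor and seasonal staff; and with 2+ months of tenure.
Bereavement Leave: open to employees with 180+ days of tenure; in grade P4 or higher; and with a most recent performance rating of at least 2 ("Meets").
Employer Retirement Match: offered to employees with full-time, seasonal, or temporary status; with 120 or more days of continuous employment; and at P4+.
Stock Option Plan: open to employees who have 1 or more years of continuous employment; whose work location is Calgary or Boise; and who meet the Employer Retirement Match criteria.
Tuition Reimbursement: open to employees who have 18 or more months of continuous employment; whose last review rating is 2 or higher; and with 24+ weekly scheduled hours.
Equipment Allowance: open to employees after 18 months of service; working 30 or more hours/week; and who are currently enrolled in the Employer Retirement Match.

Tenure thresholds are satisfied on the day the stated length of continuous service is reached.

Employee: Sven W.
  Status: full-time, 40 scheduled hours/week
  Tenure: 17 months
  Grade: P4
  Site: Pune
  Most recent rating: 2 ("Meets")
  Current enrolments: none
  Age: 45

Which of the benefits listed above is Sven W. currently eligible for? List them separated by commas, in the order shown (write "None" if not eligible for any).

Sabbatical Program — status full-time ✓ (not excluded); service 17 months ≥ 2 months ✓ → eligible.
Bereavement Leave — service 17 months ≥ 180 days ✓; grade P4 ≥ P4 ✓; rating 2 ≥ 2 ✓ → eligible.
Employer Retirement Match — status full-time ✓; service 17 months ≥ 120 days ✓; grade P4 ≥ P4 ✓ → eligible.
Stock Option Plan — service 17 months ≥ 1 year (≈365 days) ✓; site Pune ✗ (not Calgary or Boise) → not eligible.
Tuition Reimbursement — service 17 months < 18 months ✗ → not eligible.
Equipment Allowance — service 17 months < 18 months ✗ → not eligible.

Sabbatical Program, Bereavement Leave, Employer Retirement Match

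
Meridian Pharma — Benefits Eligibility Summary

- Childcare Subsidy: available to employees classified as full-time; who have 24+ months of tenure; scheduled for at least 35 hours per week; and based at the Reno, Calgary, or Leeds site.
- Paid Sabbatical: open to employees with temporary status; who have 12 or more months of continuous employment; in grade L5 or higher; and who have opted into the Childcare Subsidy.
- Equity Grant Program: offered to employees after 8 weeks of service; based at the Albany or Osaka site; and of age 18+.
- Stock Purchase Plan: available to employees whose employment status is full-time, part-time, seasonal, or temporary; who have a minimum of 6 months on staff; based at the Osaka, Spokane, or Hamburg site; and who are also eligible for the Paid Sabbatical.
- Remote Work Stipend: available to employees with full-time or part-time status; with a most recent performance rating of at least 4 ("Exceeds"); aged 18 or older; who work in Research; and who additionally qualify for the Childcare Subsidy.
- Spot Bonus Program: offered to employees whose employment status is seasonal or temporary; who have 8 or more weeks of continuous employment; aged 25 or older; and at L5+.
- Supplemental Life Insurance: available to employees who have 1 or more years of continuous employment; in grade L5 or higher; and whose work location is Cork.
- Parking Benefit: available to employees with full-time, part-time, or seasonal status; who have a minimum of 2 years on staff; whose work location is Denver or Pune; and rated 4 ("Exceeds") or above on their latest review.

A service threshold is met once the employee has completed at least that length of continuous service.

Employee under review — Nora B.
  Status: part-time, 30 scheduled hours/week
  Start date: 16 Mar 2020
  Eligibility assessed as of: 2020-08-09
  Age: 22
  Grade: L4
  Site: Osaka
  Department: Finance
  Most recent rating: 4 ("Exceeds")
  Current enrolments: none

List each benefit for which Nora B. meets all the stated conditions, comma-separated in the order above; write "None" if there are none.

Service from 16 Mar 2020 to 2020-08-09: 146 days.
Childcare Subsidy — status part-time ✗ (requires full-time) → not eligible.
Paid Sabbatical — status part-time ✗ (requires temporary) → not eligible.
Equity Grant Program — service 146 days ≥ 8 weeks (≈56 days) ✓; site Osaka ✓; age 22 ≥ 18 ✓ → eligible.
Stock Purchase Plan — status part-time ✓; service 146 days < 6 months (≈180 days) ✗ → not eligible.
Remote Work Stipend — status part-time ✓; rating 4 ≥ 4 ✓; age 22 ≥ 18 ✓; dept Finance ✗ → not eligible.
Spot Bonus Program — status part-time ✗ (requires seasonal or temporary) → not eligible.
Supplemental Life Insurance — service 146 days < 1 year (≈365 days) ✗ → not eligible.
Parking Benefit — status part-time ✓; service 146 days < 2 years (≈730 days) ✗ → not eligible.

Equity Grant Program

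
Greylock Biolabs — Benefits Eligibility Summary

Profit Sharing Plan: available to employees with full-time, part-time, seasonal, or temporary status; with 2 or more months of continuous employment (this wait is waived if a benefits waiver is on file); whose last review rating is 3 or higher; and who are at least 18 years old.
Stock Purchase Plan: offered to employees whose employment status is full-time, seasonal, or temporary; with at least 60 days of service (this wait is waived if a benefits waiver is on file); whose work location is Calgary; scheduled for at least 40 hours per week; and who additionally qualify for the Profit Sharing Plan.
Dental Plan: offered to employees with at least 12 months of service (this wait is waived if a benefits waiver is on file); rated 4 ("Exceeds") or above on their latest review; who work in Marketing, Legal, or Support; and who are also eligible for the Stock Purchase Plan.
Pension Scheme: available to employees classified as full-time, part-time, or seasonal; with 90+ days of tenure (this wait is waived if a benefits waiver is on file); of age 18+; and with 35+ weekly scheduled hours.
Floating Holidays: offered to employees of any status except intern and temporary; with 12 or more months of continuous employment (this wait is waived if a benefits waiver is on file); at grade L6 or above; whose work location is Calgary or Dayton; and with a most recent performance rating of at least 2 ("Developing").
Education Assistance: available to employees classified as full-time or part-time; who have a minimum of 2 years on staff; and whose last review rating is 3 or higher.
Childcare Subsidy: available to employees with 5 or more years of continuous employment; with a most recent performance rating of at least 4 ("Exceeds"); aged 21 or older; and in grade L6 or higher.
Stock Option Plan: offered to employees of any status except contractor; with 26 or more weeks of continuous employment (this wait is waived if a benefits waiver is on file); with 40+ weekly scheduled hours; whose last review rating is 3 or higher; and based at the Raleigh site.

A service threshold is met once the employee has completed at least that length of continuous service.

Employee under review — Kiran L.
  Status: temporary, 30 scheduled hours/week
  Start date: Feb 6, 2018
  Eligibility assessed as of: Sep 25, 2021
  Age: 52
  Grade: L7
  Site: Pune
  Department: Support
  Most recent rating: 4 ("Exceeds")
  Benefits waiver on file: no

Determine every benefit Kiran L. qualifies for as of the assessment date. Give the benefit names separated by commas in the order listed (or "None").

Service from Feb 6, 2018 to Sep 25, 2021: 1327 days.
Profit Sharing Plan — status temporary ✓; no waiver, service 1327 days ≥ 2 months (≈60 days) ✓; rating 4 ≥ 3 ✓; age 52 ≥ 18 ✓ → eligible.
Stock Purchase Plan — status temporary ✓; no waiver, service 1327 days ≥ 60 days ✓; site Pune ✗ (not Calgary) → not eligible.
Dental Plan — no waiver, service 1327 days ≥ 12 months (≈360 days) ✓; rating 4 ≥ 4 ✓; dept Support ✓; not eligible for Stock Purchase Plan ✗ → not eligible.
Pension Scheme — status temporary ✗ (requires full-time, part-time, or seasonal) → not eligible.
Floating Holidays — status temporary ✗ (excluded) → not eligible.
Education Assistance — status temporary ✗ (requires full-time or part-time) → not eligible.
Childcare Subsidy — service 1327 days < 5 years (≈1825 days) ✗ → not eligible.
Stock Option Plan — status temporary ✓ (not excluded); no waiver, service 1327 days ≥ 26 weeks (≈182 days) ✓; 30 hrs/wk < 40 ✗ → not eligible.

Profit Sharing Plan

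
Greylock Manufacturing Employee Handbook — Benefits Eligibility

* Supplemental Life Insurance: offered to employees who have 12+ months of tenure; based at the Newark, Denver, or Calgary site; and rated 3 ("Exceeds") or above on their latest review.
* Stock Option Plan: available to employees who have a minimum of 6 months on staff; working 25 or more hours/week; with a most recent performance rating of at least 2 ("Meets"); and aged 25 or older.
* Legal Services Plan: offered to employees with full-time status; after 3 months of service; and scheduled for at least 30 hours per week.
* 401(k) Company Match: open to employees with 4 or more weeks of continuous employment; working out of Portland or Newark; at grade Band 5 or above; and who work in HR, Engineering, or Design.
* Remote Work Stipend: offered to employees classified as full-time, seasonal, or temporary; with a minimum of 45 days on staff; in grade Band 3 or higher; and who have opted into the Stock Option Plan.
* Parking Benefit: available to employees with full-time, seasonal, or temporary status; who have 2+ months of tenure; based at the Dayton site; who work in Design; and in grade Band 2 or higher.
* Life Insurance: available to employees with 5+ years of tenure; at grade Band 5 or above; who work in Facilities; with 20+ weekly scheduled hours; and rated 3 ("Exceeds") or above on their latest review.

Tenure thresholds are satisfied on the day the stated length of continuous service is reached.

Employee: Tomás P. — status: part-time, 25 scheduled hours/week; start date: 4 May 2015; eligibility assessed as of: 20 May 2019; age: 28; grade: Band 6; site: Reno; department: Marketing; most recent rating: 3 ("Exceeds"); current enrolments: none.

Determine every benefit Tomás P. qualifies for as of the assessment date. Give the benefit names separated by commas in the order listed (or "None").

Stock Option Plan

Service from 4 May 2015 to 20 May 2019: 1477 days.
Supplemental Life Insurance — service 1477 days ≥ 12 months (≈360 days) ✓; site Reno ✗ (not Newark, Denver, or Calgary) → not eligible.
Stock Option Plan — service 1477 days ≥ 6 months (≈180 days) ✓; 25 hrs/wk ≥ 25 ✓; rating 3 ≥ 2 ✓; age 28 ≥ 25 ✓ → eligible.
Legal Services Plan — status part-time ✗ (requires full-time) → not eligible.
401(k) Company Match — service 1477 days ≥ 4 weeks (≈28 days) ✓; site Reno ✗ (not Portland or Newark) → not eligible.
Remote Work Stipend — status part-time ✗ (requires full-time, seasonal, or temporary) → not eligible.
Parking Benefit — status part-time ✗ (requires full-time, seasonal, or temporary) → not eligible.
Life Insurance — service 1477 days < 5 years (≈1825 days) ✗ → not eligible.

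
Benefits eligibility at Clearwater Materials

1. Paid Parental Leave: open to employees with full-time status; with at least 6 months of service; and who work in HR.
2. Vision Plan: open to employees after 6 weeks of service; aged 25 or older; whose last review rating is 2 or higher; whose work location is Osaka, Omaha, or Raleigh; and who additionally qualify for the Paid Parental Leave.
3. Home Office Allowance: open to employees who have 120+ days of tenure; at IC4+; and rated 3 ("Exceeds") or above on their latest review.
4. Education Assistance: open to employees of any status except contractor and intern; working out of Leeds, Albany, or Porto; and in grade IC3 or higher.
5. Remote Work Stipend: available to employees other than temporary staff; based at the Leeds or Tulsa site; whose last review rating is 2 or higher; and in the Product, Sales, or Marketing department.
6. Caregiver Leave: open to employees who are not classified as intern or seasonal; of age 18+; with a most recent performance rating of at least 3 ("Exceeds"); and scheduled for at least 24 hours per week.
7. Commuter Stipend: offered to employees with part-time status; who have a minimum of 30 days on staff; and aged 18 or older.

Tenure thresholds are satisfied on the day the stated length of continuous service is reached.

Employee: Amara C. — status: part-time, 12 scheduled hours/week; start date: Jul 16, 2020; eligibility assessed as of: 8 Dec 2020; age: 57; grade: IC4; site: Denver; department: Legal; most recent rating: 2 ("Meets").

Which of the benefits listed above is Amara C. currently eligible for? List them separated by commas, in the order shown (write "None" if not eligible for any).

Commuter Stipend

Service from Jul 16, 2020 to 8 Dec 2020: 145 days.
Paid Parental Leave — status part-time ✗ (requires full-time) → not eligible.
Vision Plan — service 145 days ≥ 6 weeks (≈42 days) ✓; age 57 ≥ 25 ✓; rating 2 ≥ 2 ✓; site Denver ✗ (not Osaka, Omaha, or Raleigh) → not eligible.
Home Office Allowance — service 145 days ≥ 120 days ✓; grade IC4 ≥ IC4 ✓; rating 2 < 3 ✗ → not eligible.
Education Assistance — status part-time ✓ (not excluded); site Denver ✗ (not Leeds, Albany, or Porto) → not eligible.
Remote Work Stipend — status part-time ✓ (not excluded); site Denver ✗ (not Leeds or Tulsa) → not eligible.
Caregiver Leave — status part-time ✓ (not excluded); age 57 ≥ 18 ✓; rating 2 < 3 ✗ → not eligible.
Commuter Stipend — status part-time ✓; service 145 days ≥ 30 days ✓; age 57 ≥ 18 ✓ → eligible.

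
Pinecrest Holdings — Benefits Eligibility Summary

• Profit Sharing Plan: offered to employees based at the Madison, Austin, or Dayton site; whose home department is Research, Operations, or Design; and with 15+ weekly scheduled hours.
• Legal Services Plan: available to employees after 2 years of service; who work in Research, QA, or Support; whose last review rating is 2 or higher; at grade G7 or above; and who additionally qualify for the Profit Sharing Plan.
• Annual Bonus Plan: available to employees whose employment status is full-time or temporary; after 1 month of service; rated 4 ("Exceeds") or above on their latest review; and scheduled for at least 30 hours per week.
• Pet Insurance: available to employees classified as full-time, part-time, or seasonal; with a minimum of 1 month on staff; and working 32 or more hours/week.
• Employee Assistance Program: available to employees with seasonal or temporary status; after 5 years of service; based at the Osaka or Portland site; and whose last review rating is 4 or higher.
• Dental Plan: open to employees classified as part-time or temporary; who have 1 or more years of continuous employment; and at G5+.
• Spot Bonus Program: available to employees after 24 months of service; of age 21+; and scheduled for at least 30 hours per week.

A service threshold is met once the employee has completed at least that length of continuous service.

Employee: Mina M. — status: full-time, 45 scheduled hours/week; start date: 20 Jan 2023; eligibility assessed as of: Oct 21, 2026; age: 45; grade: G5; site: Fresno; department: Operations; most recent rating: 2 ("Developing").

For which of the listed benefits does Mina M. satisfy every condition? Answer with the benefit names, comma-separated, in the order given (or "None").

Pet Insurance, Spot Bonus Program

Service from 20 Jan 2023 to Oct 21, 2026: 1370 days.
Profit Sharing Plan — site Fresno ✗ (not Madison, Austin, or Dayton) → not eligible.
Legal Services Plan — service 1370 days ≥ 2 years (≈730 days) ✓; dept Operations ✗ → not eligible.
Annual Bonus Plan — status full-time ✓; service 1370 days ≥ 1 month (≈30 days) ✓; rating 2 < 4 ✗ → not eligible.
Pet Insurance — status full-time ✓; service 1370 days ≥ 1 month (≈30 days) ✓; 45 hrs/wk ≥ 32 ✓ → eligible.
Employee Assistance Program — status full-time ✗ (requires seasonal or temporary) → not eligible.
Dental Plan — status full-time ✗ (requires part-time or temporary) → not eligible.
Spot Bonus Program — service 1370 days ≥ 24 months (≈720 days) ✓; age 45 ≥ 21 ✓; 45 hrs/wk ≥ 30 ✓ → eligible.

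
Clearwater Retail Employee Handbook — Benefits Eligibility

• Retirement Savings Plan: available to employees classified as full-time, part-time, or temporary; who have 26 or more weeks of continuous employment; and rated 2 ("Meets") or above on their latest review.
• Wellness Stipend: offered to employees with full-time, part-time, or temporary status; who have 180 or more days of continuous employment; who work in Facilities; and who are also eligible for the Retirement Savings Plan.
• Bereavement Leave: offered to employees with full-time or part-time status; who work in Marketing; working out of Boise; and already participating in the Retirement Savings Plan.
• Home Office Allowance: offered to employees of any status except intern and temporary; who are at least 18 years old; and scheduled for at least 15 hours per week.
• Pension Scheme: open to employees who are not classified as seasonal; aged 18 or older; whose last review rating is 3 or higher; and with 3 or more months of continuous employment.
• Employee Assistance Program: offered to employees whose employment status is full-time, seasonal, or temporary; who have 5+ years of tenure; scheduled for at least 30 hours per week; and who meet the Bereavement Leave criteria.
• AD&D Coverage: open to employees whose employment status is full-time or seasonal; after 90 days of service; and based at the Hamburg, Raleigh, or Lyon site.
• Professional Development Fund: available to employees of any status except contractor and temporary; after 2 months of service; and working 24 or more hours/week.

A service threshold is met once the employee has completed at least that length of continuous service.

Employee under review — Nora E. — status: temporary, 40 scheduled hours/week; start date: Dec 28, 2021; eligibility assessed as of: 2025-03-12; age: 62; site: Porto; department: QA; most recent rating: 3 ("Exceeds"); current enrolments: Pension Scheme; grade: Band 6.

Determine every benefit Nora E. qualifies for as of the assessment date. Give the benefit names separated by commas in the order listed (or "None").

Retirement Savings Plan, Pension Scheme

Service from Dec 28, 2021 to 2025-03-12: 1170 days.
Retirement Savings Plan — status temporary ✓; service 1170 days ≥ 26 weeks (≈182 days) ✓; rating 3 ≥ 2 ✓ → eligible.
Wellness Stipend — status temporary ✓; service 1170 days ≥ 180 days ✓; dept QA ✗ → not eligible.
Bereavement Leave — status temporary ✗ (requires full-time or part-time) → not eligible.
Home Office Allowance — status temporary ✗ (excluded) → not eligible.
Pension Scheme — status temporary ✓ (not excluded); age 62 ≥ 18 ✓; rating 3 ≥ 3 ✓; service 1170 days ≥ 3 months (≈90 days) ✓ → eligible.
Employee Assistance Program — status temporary ✓; service 1170 days < 5 years (≈1825 days) ✗ → not eligible.
AD&D Coverage — status temporary ✗ (requires full-time or seasonal) → not eligible.
Professional Development Fund — status temporary ✗ (excluded) → not eligible.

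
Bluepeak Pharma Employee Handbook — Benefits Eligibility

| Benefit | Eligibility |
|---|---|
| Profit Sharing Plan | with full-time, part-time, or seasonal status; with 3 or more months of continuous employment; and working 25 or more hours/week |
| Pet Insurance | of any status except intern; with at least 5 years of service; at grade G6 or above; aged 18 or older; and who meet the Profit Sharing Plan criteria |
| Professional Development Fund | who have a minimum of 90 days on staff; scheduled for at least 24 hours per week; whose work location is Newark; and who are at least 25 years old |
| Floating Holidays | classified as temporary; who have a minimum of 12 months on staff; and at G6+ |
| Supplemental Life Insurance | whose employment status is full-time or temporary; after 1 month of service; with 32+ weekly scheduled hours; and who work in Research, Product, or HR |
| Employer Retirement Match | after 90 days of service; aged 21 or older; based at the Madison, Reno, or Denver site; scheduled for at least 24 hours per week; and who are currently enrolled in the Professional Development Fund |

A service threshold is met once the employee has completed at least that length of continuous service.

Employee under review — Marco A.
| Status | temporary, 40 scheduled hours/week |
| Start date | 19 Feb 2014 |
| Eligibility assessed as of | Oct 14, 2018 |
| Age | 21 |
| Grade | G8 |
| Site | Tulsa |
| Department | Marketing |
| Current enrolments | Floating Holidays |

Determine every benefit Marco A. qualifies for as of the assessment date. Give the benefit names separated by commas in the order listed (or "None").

Service from 19 Feb 2014 to Oct 14, 2018: 1698 days.
Profit Sharing Plan — status temporary ✗ (requires full-time, part-time, or seasonal) → not eligible.
Pet Insurance — status temporary ✓ (not excluded); service 1698 days < 5 years (≈1825 days) ✗ → not eligible.
Professional Development Fund — service 1698 days ≥ 90 days ✓; 40 hrs/wk ≥ 24 ✓; site Tulsa ✗ (not Newark) → not eligible.
Floating Holidays — status temporary ✓; service 1698 days ≥ 12 months (≈360 days) ✓; grade G8 ≥ G6 ✓ → eligible.
Supplemental Life Insurance — status temporary ✓; service 1698 days ≥ 1 month (≈30 days) ✓; 40 hrs/wk ≥ 32 ✓; dept Marketing ✗ → not eligible.
Employer Retirement Match — service 1698 days ≥ 90 days ✓; age 21 ≥ 21 ✓; site Tulsa ✗ (not Madison, Reno, or Denver) → not eligible.

Floating Holidays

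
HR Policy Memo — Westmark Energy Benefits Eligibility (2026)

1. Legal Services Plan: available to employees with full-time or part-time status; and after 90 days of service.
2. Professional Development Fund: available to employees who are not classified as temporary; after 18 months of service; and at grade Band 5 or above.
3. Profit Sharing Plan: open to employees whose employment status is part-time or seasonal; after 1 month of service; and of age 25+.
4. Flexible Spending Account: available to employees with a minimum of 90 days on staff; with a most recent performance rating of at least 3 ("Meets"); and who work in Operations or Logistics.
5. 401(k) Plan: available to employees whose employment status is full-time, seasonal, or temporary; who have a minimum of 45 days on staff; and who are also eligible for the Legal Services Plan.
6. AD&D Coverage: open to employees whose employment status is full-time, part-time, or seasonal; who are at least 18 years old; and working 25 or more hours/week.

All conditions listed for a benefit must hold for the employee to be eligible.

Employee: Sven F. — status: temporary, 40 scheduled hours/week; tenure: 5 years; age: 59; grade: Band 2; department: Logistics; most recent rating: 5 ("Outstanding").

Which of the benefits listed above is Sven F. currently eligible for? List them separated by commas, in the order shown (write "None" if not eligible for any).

Flexible Spending Account

Legal Services Plan — status temporary ✗ (requires full-time or part-time) → not eligible.
Professional Development Fund — status temporary ✗ (excluded) → not eligible.
Profit Sharing Plan — status temporary ✗ (requires part-time or seasonal) → not eligible.
Flexible Spending Account — service 5 years ≥ 90 days ✓; rating 5 ≥ 3 ✓; dept Logistics ✓ → eligible.
401(k) Plan — status temporary ✓; service 5 years ≥ 45 days ✓; not eligible for Legal Services Plan ✗ → not eligible.
AD&D Coverage — status temporary ✗ (requires full-time, part-time, or seasonal) → not eligible.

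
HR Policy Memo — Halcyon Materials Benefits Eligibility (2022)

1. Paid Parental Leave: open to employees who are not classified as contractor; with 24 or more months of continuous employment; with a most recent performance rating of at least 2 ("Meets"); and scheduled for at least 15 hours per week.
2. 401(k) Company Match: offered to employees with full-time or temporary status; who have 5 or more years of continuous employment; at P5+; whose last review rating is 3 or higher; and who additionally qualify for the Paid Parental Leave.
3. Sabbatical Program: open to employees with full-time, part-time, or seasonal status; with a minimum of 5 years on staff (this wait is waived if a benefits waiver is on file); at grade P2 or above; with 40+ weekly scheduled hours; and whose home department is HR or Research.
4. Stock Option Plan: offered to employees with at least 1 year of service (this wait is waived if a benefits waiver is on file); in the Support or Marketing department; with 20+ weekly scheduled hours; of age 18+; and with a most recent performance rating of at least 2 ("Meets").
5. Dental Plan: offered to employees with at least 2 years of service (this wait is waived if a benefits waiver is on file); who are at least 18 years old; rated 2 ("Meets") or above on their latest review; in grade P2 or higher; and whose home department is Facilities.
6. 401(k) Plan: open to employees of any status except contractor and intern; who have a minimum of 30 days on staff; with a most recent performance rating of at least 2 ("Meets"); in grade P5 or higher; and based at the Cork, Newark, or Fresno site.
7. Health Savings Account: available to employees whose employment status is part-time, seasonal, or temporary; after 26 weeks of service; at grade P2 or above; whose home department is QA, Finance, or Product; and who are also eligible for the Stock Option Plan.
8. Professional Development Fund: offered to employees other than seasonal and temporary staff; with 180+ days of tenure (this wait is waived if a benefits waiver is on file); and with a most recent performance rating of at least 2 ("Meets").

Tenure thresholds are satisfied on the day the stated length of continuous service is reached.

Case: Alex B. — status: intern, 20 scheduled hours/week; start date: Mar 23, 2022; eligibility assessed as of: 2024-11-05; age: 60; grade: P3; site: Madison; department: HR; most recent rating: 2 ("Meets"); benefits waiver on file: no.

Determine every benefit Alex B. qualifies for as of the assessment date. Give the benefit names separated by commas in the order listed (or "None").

Paid Parental Leave, Professional Development Fund

Service from Mar 23, 2022 to 2024-11-05: 958 days.
Paid Parental Leave — status intern ✓ (not excluded); service 958 days ≥ 24 months (≈720 days) ✓; rating 2 ≥ 2 ✓; 20 hrs/wk ≥ 15 ✓ → eligible.
401(k) Company Match — status intern ✗ (requires full-time or temporary) → not eligible.
Sabbatical Program — status intern ✗ (requires full-time, part-time, or seasonal) → not eligible.
Stock Option Plan — no waiver, service 958 days ≥ 1 year (≈365 days) ✓; dept HR ✗ → not eligible.
Dental Plan — no waiver, service 958 days ≥ 2 years (≈730 days) ✓; age 60 ≥ 18 ✓; rating 2 ≥ 2 ✓; grade P3 ≥ P2 ✓; dept HR ✗ → not eligible.
401(k) Plan — status intern ✗ (excluded) → not eligible.
Health Savings Account — status intern ✗ (requires part-time, seasonal, or temporary) → not eligible.
Professional Development Fund — status intern ✓ (not excluded); no waiver, service 958 days ≥ 180 days ✓; rating 2 ≥ 2 ✓ → eligible.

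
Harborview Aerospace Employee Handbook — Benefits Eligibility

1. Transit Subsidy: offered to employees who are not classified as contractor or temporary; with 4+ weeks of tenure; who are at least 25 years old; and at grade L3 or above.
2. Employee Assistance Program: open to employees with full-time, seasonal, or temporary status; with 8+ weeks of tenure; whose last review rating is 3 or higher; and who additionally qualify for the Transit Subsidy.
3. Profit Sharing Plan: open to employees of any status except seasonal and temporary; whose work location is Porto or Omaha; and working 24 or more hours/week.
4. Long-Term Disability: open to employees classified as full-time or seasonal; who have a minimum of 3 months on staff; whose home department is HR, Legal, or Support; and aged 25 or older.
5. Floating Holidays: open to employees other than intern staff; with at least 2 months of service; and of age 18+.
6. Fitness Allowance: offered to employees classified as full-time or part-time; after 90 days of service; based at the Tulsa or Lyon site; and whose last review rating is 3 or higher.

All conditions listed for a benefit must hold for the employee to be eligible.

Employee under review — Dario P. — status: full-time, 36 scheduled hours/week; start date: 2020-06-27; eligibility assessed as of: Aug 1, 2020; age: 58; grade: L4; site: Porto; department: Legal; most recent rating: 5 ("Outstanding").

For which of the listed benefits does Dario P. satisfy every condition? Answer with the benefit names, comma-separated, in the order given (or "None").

Service from 2020-06-27 to Aug 1, 2020: 35 days.
Transit Subsidy — status full-time ✓ (not excluded); service 35 days ≥ 4 weeks (≈28 days) ✓; age 58 ≥ 25 ✓; grade L4 ≥ L3 ✓ → eligible.
Employee Assistance Program — status full-time ✓; service 35 days < 8 weeks (≈56 days) ✗ → not eligible.
Profit Sharing Plan — status full-time ✓ (not excluded); site Porto ✓; 36 hrs/wk ≥ 24 ✓ → eligible.
Long-Term Disability — status full-time ✓; service 35 days < 3 months (≈90 days) ✗ → not eligible.
Floating Holidays — status full-time ✓ (not excluded); service 35 days < 2 months (≈60 days) ✗ → not eligible.
Fitness Allowance — status full-time ✓; service 35 days < 90 days ✗ → not eligible.

Transit Subsidy, Profit Sharing Plan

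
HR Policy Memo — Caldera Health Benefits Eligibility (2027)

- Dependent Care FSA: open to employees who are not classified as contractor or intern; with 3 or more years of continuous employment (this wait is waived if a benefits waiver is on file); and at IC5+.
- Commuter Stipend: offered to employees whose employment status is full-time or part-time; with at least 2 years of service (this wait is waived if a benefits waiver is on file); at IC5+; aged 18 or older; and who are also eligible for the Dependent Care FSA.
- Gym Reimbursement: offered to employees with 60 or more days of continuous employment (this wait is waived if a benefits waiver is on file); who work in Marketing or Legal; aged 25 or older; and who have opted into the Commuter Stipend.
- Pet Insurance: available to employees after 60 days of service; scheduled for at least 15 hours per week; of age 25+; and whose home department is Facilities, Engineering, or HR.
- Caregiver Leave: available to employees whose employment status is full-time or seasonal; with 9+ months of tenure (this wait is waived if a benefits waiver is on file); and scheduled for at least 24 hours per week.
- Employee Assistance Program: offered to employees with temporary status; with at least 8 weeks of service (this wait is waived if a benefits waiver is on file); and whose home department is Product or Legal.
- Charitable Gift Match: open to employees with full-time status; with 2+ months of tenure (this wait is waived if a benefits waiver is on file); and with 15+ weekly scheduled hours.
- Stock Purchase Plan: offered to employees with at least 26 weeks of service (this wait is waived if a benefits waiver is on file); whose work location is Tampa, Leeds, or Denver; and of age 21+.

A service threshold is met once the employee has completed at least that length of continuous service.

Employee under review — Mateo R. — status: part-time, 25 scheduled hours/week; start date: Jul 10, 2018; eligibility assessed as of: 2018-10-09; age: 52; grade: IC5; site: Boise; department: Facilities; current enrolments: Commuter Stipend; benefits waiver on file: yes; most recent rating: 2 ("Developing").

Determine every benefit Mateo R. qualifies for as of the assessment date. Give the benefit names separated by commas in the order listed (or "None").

Dependent Care FSA, Commuter Stipend, Pet Insurance

Service from Jul 10, 2018 to 2018-10-09: 91 days.
Dependent Care FSA — status part-time ✓ (not excluded); benefits waiver on file ✓; grade IC5 ≥ IC5 ✓ → eligible.
Commuter Stipend — status part-time ✓; benefits waiver on file ✓; grade IC5 ≥ IC5 ✓; age 52 ≥ 18 ✓; eligible for Dependent Care FSA ✓ → eligible.
Gym Reimbursement — benefits waiver on file ✓; dept Facilities ✗ → not eligible.
Pet Insurance — service 91 days ≥ 60 days ✓; 25 hrs/wk ≥ 15 ✓; age 52 ≥ 25 ✓; dept Facilities ✓ → eligible.
Caregiver Leave — status part-time ✗ (requires full-time or seasonal) → not eligible.
Employee Assistance Program — status part-time ✗ (requires temporary) → not eligible.
Charitable Gift Match — status part-time ✗ (requires full-time) → not eligible.
Stock Purchase Plan — benefits waiver on file ✓; site Boise ✗ (not Tampa, Leeds, or Denver) → not eligible.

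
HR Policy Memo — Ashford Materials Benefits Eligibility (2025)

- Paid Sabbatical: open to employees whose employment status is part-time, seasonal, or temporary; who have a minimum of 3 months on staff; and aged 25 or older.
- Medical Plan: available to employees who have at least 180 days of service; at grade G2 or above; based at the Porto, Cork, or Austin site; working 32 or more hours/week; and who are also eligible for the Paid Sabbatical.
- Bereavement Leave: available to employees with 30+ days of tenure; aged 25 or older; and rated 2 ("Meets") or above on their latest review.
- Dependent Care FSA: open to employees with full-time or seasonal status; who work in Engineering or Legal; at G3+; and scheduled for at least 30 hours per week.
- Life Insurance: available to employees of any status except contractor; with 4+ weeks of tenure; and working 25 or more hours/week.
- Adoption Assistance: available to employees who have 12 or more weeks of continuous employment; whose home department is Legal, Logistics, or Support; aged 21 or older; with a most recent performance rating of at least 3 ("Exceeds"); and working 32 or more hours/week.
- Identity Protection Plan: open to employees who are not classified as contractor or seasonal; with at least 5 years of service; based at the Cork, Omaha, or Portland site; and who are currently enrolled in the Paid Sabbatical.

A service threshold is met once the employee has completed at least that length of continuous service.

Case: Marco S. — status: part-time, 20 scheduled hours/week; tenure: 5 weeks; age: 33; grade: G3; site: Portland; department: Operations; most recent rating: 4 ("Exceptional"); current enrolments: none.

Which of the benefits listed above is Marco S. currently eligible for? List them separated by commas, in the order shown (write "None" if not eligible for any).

Bereavement Leave

Paid Sabbatical — status part-time ✓; service 5 weeks < 3 months (≈90 days) ✗ → not eligible.
Medical Plan — service 5 weeks < 180 days ✗ → not eligible.
Bereavement Leave — service 5 weeks ≥ 30 days ✓; age 33 ≥ 25 ✓; rating 4 ≥ 2 ✓ → eligible.
Dependent Care FSA — status part-time ✗ (requires full-time or seasonal) → not eligible.
Life Insurance — status part-time ✓ (not excluded); service 5 weeks ≥ 4 weeks ✓; 20 hrs/wk < 25 ✗ → not eligible.
Adoption Assistance — service 5 weeks < 12 weeks ✗ → not eligible.
Identity Protection Plan — status part-time ✓ (not excluded); service 5 weeks < 5 years (≈1825 days) ✗ → not eligible.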